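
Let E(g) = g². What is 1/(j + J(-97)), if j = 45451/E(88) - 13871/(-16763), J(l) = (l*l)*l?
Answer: -129812672/118475651480119 ≈ -1.0957e-6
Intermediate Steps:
J(l) = l³ (J(l) = l²*l = l³)
j = 869312137/129812672 (j = 45451/(88²) - 13871/(-16763) = 45451/7744 - 13871*(-1/16763) = 45451*(1/7744) + 13871/16763 = 45451/7744 + 13871/16763 = 869312137/129812672 ≈ 6.6967)
1/(j + J(-97)) = 1/(869312137/129812672 + (-97)³) = 1/(869312137/129812672 - 912673) = 1/(-118475651480119/129812672) = -129812672/118475651480119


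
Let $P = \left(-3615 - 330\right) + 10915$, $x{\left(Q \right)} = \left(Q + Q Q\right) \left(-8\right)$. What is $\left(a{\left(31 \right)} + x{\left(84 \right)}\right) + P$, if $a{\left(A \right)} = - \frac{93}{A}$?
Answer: $-50153$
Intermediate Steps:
$x{\left(Q \right)} = - 8 Q - 8 Q^{2}$ ($x{\left(Q \right)} = \left(Q + Q^{2}\right) \left(-8\right) = - 8 Q - 8 Q^{2}$)
$P = 6970$ ($P = -3945 + 10915 = 6970$)
$\left(a{\left(31 \right)} + x{\left(84 \right)}\right) + P = \left(- \frac{93}{31} - 672 \left(1 + 84\right)\right) + 6970 = \left(\left(-93\right) \frac{1}{31} - 672 \cdot 85\right) + 6970 = \left(-3 - 57120\right) + 6970 = -57123 + 6970 = -50153$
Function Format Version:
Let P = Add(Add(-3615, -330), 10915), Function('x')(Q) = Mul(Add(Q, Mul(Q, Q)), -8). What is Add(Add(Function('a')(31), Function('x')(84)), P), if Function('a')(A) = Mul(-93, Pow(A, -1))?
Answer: -50153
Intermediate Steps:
Function('x')(Q) = Add(Mul(-8, Q), Mul(-8, Pow(Q, 2))) (Function('x')(Q) = Mul(Add(Q, Pow(Q, 2)), -8) = Add(Mul(-8, Q), Mul(-8, Pow(Q, 2))))
P = 6970 (P = Add(-3945, 10915) = 6970)
Add(Add(Function('a')(31), Function('x')(84)), P) = Add(Add(Mul(-93, Pow(31, -1)), Mul(-8, 84, Add(1, 84))), 6970) = Add(Add(Mul(-93, Rational(1, 31)), Mul(-8, 84, 85)), 6970) = Add(Add(-3, -57120), 6970) = Add(-57123, 6970) = -50153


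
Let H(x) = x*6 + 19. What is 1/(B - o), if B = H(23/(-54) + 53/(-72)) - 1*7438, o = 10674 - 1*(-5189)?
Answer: -36/838403 ≈ -4.2939e-5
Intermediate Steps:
o = 15863 (o = 10674 + 5189 = 15863)
H(x) = 19 + 6*x (H(x) = 6*x + 19 = 19 + 6*x)
B = -267335/36 (B = (19 + 6*(23/(-54) + 53/(-72))) - 1*7438 = (19 + 6*(23*(-1/54) + 53*(-1/72))) - 7438 = (19 + 6*(-23/54 - 53/72)) - 7438 = (19 + 6*(-251/216)) - 7438 = (19 - 251/36) - 7438 = 433/36 - 7438 = -267335/36 ≈ -7426.0)
1/(B - o) = 1/(-267335/36 - 1*15863) = 1/(-267335/36 - 15863) = 1/(-838403/36) = -36/838403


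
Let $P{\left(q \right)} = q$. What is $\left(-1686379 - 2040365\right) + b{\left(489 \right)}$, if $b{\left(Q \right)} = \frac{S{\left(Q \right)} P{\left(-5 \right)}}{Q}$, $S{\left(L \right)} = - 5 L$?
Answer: $-3726719$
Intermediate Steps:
$b{\left(Q \right)} = 25$ ($b{\left(Q \right)} = \frac{- 5 Q \left(-5\right)}{Q} = \frac{25 Q}{Q} = 25$)
$\left(-1686379 - 2040365\right) + b{\left(489 \right)} = \left(-1686379 - 2040365\right) + 25 = -3726744 + 25 = -3726719$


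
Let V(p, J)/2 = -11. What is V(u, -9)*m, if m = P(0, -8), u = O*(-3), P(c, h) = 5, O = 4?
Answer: -110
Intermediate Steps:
u = -12 (u = 4*(-3) = -12)
m = 5
V(p, J) = -22 (V(p, J) = 2*(-11) = -22)
V(u, -9)*m = -22*5 = -110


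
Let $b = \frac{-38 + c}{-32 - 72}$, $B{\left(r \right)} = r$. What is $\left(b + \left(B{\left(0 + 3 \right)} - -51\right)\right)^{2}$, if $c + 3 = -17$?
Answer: $\frac{8048569}{2704} \approx 2976.5$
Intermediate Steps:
$c = -20$ ($c = -3 - 17 = -20$)
$b = \frac{29}{52}$ ($b = \frac{-38 - 20}{-32 - 72} = - \frac{58}{-104} = \left(-58\right) \left(- \frac{1}{104}\right) = \frac{29}{52} \approx 0.55769$)
$\left(b + \left(B{\left(0 + 3 \right)} - -51\right)\right)^{2} = \left(\frac{29}{52} + \left(\left(0 + 3\right) - -51\right)\right)^{2} = \left(\frac{29}{52} + \left(3 + 51\right)\right)^{2} = \left(\frac{29}{52} + 54\right)^{2} = \left(\frac{2837}{52}\right)^{2} = \frac{8048569}{2704}$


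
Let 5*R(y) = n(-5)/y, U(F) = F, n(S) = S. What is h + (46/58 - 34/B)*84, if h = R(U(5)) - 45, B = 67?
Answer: -206018/9715 ≈ -21.206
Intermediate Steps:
R(y) = -1/y (R(y) = (-5/y)/5 = -1/y)
h = -226/5 (h = -1/5 - 45 = -226/5 ≈ -45.200)
h + (46/58 - 34/B)*84 = -226/5 + (46/58 - 34/67)*84 = -226/5 + (46*(1/58) - 34*1/67)*84 = -226/5 + (23/29 - 34/67)*84 = -226/5 + (555/1943)*84 = -226/5 + 46620/1943 = -206018/9715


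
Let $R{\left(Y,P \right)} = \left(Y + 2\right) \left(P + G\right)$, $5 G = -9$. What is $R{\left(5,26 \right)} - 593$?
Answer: $- \frac{2118}{5} \approx -423.6$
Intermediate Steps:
$G = - \frac{9}{5}$ ($G = \frac{1}{5} \left(-9\right) = - \frac{9}{5} \approx -1.8$)
$R{\left(Y,P \right)} = \left(2 + Y\right) \left(- \frac{9}{5} + P\right)$ ($R{\left(Y,P \right)} = \left(Y + 2\right) \left(P - \frac{9}{5}\right) = \left(2 + Y\right) \left(- \frac{9}{5} + P\right)$)
$R{\left(5,26 \right)} - 593 = \left(- \frac{18}{5} + 2 \cdot 26 - 9 + 26 \cdot 5\right) - 593 = \left(- \frac{18}{5} + 52 - 9 + 130\right) - 593 = \frac{847}{5} - 593 = - \frac{2118}{5}$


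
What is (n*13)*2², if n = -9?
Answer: -468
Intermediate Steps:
(n*13)*2² = -9*13*2² = -117*4 = -468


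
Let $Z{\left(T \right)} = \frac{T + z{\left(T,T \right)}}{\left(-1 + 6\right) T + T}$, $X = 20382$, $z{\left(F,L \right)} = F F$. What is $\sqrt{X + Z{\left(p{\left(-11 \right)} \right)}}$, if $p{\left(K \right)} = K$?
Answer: $\frac{\sqrt{183423}}{3} \approx 142.76$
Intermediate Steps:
$z{\left(F,L \right)} = F^{2}$
$Z{\left(T \right)} = \frac{T + T^{2}}{6 T}$ ($Z{\left(T \right)} = \frac{T + T^{2}}{\left(-1 + 6\right) T + T} = \frac{T + T^{2}}{5 T + T} = \frac{T + T^{2}}{6 T}$)
$\sqrt{X + Z{\left(p{\left(-11 \right)} \right)}} = \sqrt{20382 + \left(\frac{1}{6} + \frac{1}{6} \left(-11\right)\right)} = \sqrt{20382 + \left(\frac{1}{6} - \frac{11}{6}\right)} = \sqrt{20382 - \frac{5}{3}} = \sqrt{\frac{61141}{3}} = \frac{\sqrt{183423}}{3}$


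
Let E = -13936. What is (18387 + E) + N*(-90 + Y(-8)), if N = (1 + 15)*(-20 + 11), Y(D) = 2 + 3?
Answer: 16691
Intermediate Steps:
Y(D) = 5
N = -144 (N = 16*(-9) = -144)
(18387 + E) + N*(-90 + Y(-8)) = (18387 - 13936) - 144*(-90 + 5) = 4451 - 144*(-85) = 4451 + 12240 = 16691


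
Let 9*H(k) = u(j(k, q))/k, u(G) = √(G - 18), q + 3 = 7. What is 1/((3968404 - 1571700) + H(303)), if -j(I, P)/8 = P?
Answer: 8911579400208/21358417994796114457 - 13635*I*√2/42716835989592228914 ≈ 4.1724e-7 - 4.5141e-16*I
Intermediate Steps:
q = 4 (q = -3 + 7 = 4)
j(I, P) = -8*P
u(G) = √(-18 + G)
H(k) = 5*I*√2/(9*k) (H(k) = (√(-18 - 8*4)/k)/9 = (√(-18 - 32)/k)/9 = (√(-50)/k)/9 = ((5*I*√2)/k)/9 = (5*I*√2/k)/9 = 5*I*√2/(9*k))
1/((3968404 - 1571700) + H(303)) = 1/((3968404 - 1571700) + (5/9)*I*√2/303) = 1/(2396704 + (5/9)*I*√2*(1/303)) = 1/(2396704 + 5*I*√2/2727)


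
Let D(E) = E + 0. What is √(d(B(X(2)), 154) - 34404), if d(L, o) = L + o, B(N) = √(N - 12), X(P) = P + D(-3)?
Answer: √(-34250 + I*√13) ≈ 0.0097 + 185.07*I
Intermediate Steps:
D(E) = E
X(P) = -3 + P (X(P) = P - 3 = -3 + P)
B(N) = √(-12 + N)
√(d(B(X(2)), 154) - 34404) = √((√(-12 + (-3 + 2)) + 154) - 34404) = √((√(-12 - 1) + 154) - 34404) = √((√(-13) + 154) - 34404) = √((I*√13 + 154) - 34404) = √((154 + I*√13) - 34404) = √(-34250 + I*√13)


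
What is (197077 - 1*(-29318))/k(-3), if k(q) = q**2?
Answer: 25155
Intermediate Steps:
(197077 - 1*(-29318))/k(-3) = (197077 - 1*(-29318))/((-3)**2) = (197077 + 29318)/9 = 226395*(1/9) = 25155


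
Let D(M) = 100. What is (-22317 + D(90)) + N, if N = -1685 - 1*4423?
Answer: -28325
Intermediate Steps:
N = -6108 (N = -1685 - 4423 = -6108)
(-22317 + D(90)) + N = (-22317 + 100) - 6108 = -22217 - 6108 = -28325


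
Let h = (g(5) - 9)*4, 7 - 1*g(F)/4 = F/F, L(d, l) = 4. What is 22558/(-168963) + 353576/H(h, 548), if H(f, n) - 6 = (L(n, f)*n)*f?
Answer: 9462383030/3703837923 ≈ 2.5548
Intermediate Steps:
g(F) = 24 (g(F) = 28 - 4*F/F = 28 - 4*1 = 28 - 4 = 24)
h = 60 (h = (24 - 9)*4 = 15*4 = 60)
H(f, n) = 6 + 4*f*n (H(f, n) = 6 + (4*n)*f = 6 + 4*f*n)
22558/(-168963) + 353576/H(h, 548) = 22558/(-168963) + 353576/(6 + 4*60*548) = 22558*(-1/168963) + 353576/(6 + 131520) = -22558/168963 + 353576/131526 = -22558/168963 + 353576*(1/131526) = -22558/168963 + 176788/65763 = 9462383030/3703837923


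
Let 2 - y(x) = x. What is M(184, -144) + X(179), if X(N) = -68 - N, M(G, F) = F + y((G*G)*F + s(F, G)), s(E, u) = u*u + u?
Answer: 4840835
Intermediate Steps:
s(E, u) = u + u² (s(E, u) = u² + u = u + u²)
y(x) = 2 - x
M(G, F) = 2 + F - F*G² - G*(1 + G) (M(G, F) = F + (2 - ((G*G)*F + G*(1 + G))) = F + (2 - (G²*F + G*(1 + G))) = F + (2 - (F*G² + G*(1 + G))) = F + (2 + (-F*G² - G*(1 + G))) = F + (2 - F*G² - G*(1 + G)) = 2 + F - F*G² - G*(1 + G))
M(184, -144) + X(179) = (2 - 144 - 1*(-144)*184² - 1*184*(1 + 184)) + (-68 - 1*179) = (2 - 144 - 1*(-144)*33856 - 1*184*185) + (-68 - 179) = (2 - 144 + 4875264 - 34040) - 247 = 4841082 - 247 = 4840835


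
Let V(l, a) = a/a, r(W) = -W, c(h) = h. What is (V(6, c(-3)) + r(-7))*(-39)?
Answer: -312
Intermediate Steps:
V(l, a) = 1
(V(6, c(-3)) + r(-7))*(-39) = (1 - 1*(-7))*(-39) = (1 + 7)*(-39) = 8*(-39) = -312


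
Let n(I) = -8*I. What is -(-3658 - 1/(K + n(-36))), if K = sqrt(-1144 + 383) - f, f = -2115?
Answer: 21125574263/5775170 - I*sqrt(761)/5775170 ≈ 3658.0 - 4.7767e-6*I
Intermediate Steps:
K = 2115 + I*sqrt(761) (K = sqrt(-1144 + 383) - 1*(-2115) = sqrt(-761) + 2115 = I*sqrt(761) + 2115 = 2115 + I*sqrt(761) ≈ 2115.0 + 27.586*I)
-(-3658 - 1/(K + n(-36))) = -(-3658 - 1/((2115 + I*sqrt(761)) - 8*(-36))) = -(-3658 - 1/((2115 + I*sqrt(761)) + 288)) = -(-3658 - 1/(2403 + I*sqrt(761))) = 3658 + 1/(2403 + I*sqrt(761))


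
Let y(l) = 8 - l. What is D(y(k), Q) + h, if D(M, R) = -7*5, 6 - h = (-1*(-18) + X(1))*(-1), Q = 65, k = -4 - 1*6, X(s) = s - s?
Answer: -11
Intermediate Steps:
X(s) = 0
k = -10 (k = -4 - 6 = -10)
h = 24 (h = 6 - (-1*(-18) + 0)*(-1) = 6 - (18 + 0)*(-1) = 6 - 18*(-1) = 6 - 1*(-18) = 6 + 18 = 24)
D(M, R) = -35
D(y(k), Q) + h = -35 + 24 = -11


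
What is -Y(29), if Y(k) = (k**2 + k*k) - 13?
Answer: -1669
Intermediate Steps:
Y(k) = -13 + 2*k**2 (Y(k) = (k**2 + k**2) - 13 = 2*k**2 - 13 = -13 + 2*k**2)
-Y(29) = -(-13 + 2*29**2) = -(-13 + 2*841) = -(-13 + 1682) = -1*1669 = -1669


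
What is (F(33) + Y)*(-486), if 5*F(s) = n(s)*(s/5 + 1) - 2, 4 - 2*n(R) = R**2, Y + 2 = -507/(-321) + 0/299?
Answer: 42923520/107 ≈ 4.0115e+5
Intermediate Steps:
Y = -45/107 (Y = -2 + (-507/(-321) + 0/299) = -2 + (-507*(-1/321) + 0*(1/299)) = -2 + (169/107 + 0) = -2 + 169/107 = -45/107 ≈ -0.42056)
n(R) = 2 - R**2/2
F(s) = -2/5 + (1 + s/5)*(2 - s**2/2)/5 (F(s) = ((2 - s**2/2)*(s/5 + 1) - 2)/5 = ((2 - s**2/2)*(1 + s/5) - 2)/5 = ((1 + s/5)*(2 - s**2/2) - 2)/5 = (-2 + (1 + s/5)*(2 - s**2/2))/5 = -2/5 + (1 + s/5)*(2 - s**2/2)/5)
(F(33) + Y)*(-486) = ((1/50)*33*(4 - 1*33**2 - 5*33) - 45/107)*(-486) = ((1/50)*33*(4 - 1*1089 - 165) - 45/107)*(-486) = ((1/50)*33*(4 - 1089 - 165) - 45/107)*(-486) = ((1/50)*33*(-1250) - 45/107)*(-486) = (-825 - 45/107)*(-486) = -88320/107*(-486) = 42923520/107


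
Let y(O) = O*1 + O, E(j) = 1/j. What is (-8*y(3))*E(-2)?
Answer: 24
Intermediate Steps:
y(O) = 2*O (y(O) = O + O = 2*O)
(-8*y(3))*E(-2) = -16*3/(-2) = -8*6*(-½) = -48*(-½) = 24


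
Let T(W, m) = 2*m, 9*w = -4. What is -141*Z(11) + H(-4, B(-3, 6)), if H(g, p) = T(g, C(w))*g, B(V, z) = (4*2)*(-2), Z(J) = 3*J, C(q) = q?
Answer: -41845/9 ≈ -4649.4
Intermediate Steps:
w = -4/9 (w = (1/9)*(-4) = -4/9 ≈ -0.44444)
B(V, z) = -16 (B(V, z) = 8*(-2) = -16)
H(g, p) = -8*g/9 (H(g, p) = (2*(-4/9))*g = -8*g/9)
-141*Z(11) + H(-4, B(-3, 6)) = -423*11 - 8/9*(-4) = -141*33 + 32/9 = -4653 + 32/9 = -41845/9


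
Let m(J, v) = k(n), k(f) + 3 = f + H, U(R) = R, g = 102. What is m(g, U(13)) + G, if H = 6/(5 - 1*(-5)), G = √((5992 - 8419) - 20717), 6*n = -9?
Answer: -39/10 + 2*I*√5786 ≈ -3.9 + 152.13*I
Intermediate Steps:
n = -3/2 (n = (⅙)*(-9) = -3/2 ≈ -1.5000)
G = 2*I*√5786 (G = √(-2427 - 20717) = √(-23144) = 2*I*√5786 ≈ 152.13*I)
H = ⅗ (H = 6/(5 + 5) = 6/10 = 6*(⅒) = ⅗ ≈ 0.60000)
k(f) = -12/5 + f (k(f) = -3 + (f + ⅗) = -3 + (⅗ + f) = -12/5 + f)
m(J, v) = -39/10 (m(J, v) = -12/5 - 3/2 = -39/10)
m(g, U(13)) + G = -39/10 + 2*I*√5786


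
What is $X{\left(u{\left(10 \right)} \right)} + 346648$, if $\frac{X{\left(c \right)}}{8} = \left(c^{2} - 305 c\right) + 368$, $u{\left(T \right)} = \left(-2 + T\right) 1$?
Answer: $330584$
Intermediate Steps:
$u{\left(T \right)} = -2 + T$
$X{\left(c \right)} = 2944 - 2440 c + 8 c^{2}$ ($X{\left(c \right)} = 8 \left(\left(c^{2} - 305 c\right) + 368\right) = 8 \left(368 + c^{2} - 305 c\right) = 2944 - 2440 c + 8 c^{2}$)
$X{\left(u{\left(10 \right)} \right)} + 346648 = \left(2944 - 2440 \left(-2 + 10\right) + 8 \left(-2 + 10\right)^{2}\right) + 346648 = \left(2944 - 19520 + 8 \cdot 8^{2}\right) + 346648 = \left(2944 - 19520 + 8 \cdot 64\right) + 346648 = \left(2944 - 19520 + 512\right) + 346648 = -16064 + 346648 = 330584$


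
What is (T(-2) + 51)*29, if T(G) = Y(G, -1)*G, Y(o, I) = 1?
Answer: 1421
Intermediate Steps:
T(G) = G (T(G) = 1*G = G)
(T(-2) + 51)*29 = (-2 + 51)*29 = 49*29 = 1421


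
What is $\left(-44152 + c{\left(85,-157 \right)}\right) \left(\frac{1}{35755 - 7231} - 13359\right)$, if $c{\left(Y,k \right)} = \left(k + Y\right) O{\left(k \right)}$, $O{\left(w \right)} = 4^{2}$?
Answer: $\frac{4315796254490}{7131} \approx 6.0522 \cdot 10^{8}$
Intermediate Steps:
$O{\left(w \right)} = 16$
$c{\left(Y,k \right)} = 16 Y + 16 k$ ($c{\left(Y,k \right)} = \left(k + Y\right) 16 = \left(Y + k\right) 16 = 16 Y + 16 k$)
$\left(-44152 + c{\left(85,-157 \right)}\right) \left(\frac{1}{35755 - 7231} - 13359\right) = \left(-44152 + \left(16 \cdot 85 + 16 \left(-157\right)\right)\right) \left(\frac{1}{35755 - 7231} - 13359\right) = \left(-44152 + \left(1360 - 2512\right)\right) \left(\frac{1}{28524} + \left(-14786 + 1427\right)\right) = \left(-44152 - 1152\right) \left(\frac{1}{28524} - 13359\right) = \left(-45304\right) \left(- \frac{381052115}{28524}\right) = \frac{4315796254490}{7131}$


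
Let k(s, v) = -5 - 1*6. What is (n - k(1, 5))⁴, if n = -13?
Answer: 16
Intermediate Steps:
k(s, v) = -11 (k(s, v) = -5 - 6 = -11)
(n - k(1, 5))⁴ = (-13 - 1*(-11))⁴ = (-13 + 11)⁴ = (-2)⁴ = 16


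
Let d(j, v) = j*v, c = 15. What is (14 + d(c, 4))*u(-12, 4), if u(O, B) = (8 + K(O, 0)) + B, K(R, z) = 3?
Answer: 1110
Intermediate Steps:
u(O, B) = 11 + B (u(O, B) = (8 + 3) + B = 11 + B)
(14 + d(c, 4))*u(-12, 4) = (14 + 15*4)*(11 + 4) = (14 + 60)*15 = 74*15 = 1110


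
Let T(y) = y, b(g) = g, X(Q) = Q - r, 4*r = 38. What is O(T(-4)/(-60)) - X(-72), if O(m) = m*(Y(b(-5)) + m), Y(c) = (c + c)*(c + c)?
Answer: 39677/450 ≈ 88.171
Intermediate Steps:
r = 19/2 (r = (¼)*38 = 19/2 ≈ 9.5000)
X(Q) = -19/2 + Q (X(Q) = Q - 1*19/2 = Q - 19/2 = -19/2 + Q)
Y(c) = 4*c² (Y(c) = (2*c)*(2*c) = 4*c²)
O(m) = m*(100 + m) (O(m) = m*(4*(-5)² + m) = m*(4*25 + m) = m*(100 + m))
O(T(-4)/(-60)) - X(-72) = (-4/(-60))*(100 - 4/(-60)) - (-19/2 - 72) = (-4*(-1/60))*(100 - 4*(-1/60)) - 1*(-163/2) = (100 + 1/15)/15 + 163/2 = (1/15)*(1501/15) + 163/2 = 1501/225 + 163/2 = 39677/450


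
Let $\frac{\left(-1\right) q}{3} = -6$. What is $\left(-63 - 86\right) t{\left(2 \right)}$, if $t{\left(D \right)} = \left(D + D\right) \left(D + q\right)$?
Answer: $-11920$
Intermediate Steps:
$q = 18$ ($q = \left(-3\right) \left(-6\right) = 18$)
$t{\left(D \right)} = 2 D \left(18 + D\right)$ ($t{\left(D \right)} = \left(D + D\right) \left(D + 18\right) = 2 D \left(18 + D\right)$)
$\left(-63 - 86\right) t{\left(2 \right)} = \left(-63 - 86\right) 2 \cdot 2 \left(18 + 2\right) = - 149 \cdot 2 \cdot 2 \cdot 20 = \left(-149\right) 80 = -11920$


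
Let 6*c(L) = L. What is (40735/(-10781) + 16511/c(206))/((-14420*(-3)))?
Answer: 132454892/12009441045 ≈ 0.011029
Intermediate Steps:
c(L) = L/6
(40735/(-10781) + 16511/c(206))/((-14420*(-3))) = (40735/(-10781) + 16511/(((⅙)*206)))/((-14420*(-3))) = (40735*(-1/10781) + 16511/(103/3))/43260 = (-40735/10781 + 16511*(3/103))*(1/43260) = (-40735/10781 + 49533/103)*(1/43260) = (529819568/1110443)*(1/43260) = 132454892/12009441045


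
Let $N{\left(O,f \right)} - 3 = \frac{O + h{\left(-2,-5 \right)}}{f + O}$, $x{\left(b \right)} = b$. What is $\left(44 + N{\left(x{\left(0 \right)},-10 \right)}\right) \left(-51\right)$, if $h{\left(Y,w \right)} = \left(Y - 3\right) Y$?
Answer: $-2346$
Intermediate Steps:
$h{\left(Y,w \right)} = Y \left(-3 + Y\right)$ ($h{\left(Y,w \right)} = \left(-3 + Y\right) Y = Y \left(-3 + Y\right)$)
$N{\left(O,f \right)} = 3 + \frac{10 + O}{O + f}$ ($N{\left(O,f \right)} = 3 + \frac{O - 2 \left(-3 - 2\right)}{f + O} = 3 + \frac{O - -10}{O + f} = 3 + \frac{O + 10}{O + f} = 3 + \frac{10 + O}{O + f}$)
$\left(44 + N{\left(x{\left(0 \right)},-10 \right)}\right) \left(-51\right) = \left(44 + \frac{10 + 3 \left(-10\right) + 4 \cdot 0}{0 - 10}\right) \left(-51\right) = \left(44 + \frac{10 - 30 + 0}{-10}\right) \left(-51\right) = \left(44 - -2\right) \left(-51\right) = \left(44 + 2\right) \left(-51\right) = 46 \left(-51\right) = -2346$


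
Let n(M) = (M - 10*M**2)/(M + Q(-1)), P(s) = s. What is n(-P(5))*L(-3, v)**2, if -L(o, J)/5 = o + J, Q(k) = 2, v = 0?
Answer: 19125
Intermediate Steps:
L(o, J) = -5*J - 5*o (L(o, J) = -5*(o + J) = -5*(J + o) = -5*J - 5*o)
n(M) = (M - 10*M**2)/(2 + M) (n(M) = (M - 10*M**2)/(M + 2) = (M - 10*M**2)/(2 + M))
n(-P(5))*L(-3, v)**2 = ((-1*5)*(1 - (-10)*5)/(2 - 1*5))*(-5*0 - 5*(-3))**2 = (-5*(1 - 10*(-5))/(2 - 5))*(0 + 15)**2 = -5*(1 + 50)/(-3)*15**2 = -5*(-1/3)*51*225 = 85*225 = 19125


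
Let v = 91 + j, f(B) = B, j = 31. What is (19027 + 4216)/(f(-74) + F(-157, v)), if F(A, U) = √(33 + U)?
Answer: -1719982/5321 - 23243*√155/5321 ≈ -377.63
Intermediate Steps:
v = 122 (v = 91 + 31 = 122)
(19027 + 4216)/(f(-74) + F(-157, v)) = (19027 + 4216)/(-74 + √(33 + 122)) = 23243/(-74 + √155)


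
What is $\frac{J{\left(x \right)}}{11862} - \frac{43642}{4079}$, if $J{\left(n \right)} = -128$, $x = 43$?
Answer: $- \frac{259101758}{24192549} \approx -10.71$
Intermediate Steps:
$\frac{J{\left(x \right)}}{11862} - \frac{43642}{4079} = - \frac{128}{11862} - \frac{43642}{4079} = \left(-128\right) \frac{1}{11862} - \frac{43642}{4079} = - \frac{64}{5931} - \frac{43642}{4079} = - \frac{259101758}{24192549}$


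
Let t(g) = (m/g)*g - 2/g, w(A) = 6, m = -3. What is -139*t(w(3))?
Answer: 1390/3 ≈ 463.33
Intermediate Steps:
t(g) = -3 - 2/g (t(g) = (-3/g)*g - 2/g = -3 - 2/g)
-139*t(w(3)) = -139*(-3 - 2/6) = -139*(-3 - 2*⅙) = -139*(-3 - ⅓) = -139*(-10/3) = 1390/3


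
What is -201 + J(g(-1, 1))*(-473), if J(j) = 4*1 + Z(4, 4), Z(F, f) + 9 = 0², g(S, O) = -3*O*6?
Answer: 2164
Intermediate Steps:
g(S, O) = -18*O
Z(F, f) = -9 (Z(F, f) = -9 + 0² = -9 + 0 = -9)
J(j) = -5 (J(j) = 4*1 - 9 = 4 - 9 = -5)
-201 + J(g(-1, 1))*(-473) = -201 - 5*(-473) = -201 + 2365 = 2164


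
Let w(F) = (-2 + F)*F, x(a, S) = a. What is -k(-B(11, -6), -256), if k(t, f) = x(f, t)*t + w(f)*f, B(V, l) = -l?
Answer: 16906752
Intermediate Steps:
w(F) = F*(-2 + F)
k(t, f) = f*t + f²*(-2 + f) (k(t, f) = f*t + (f*(-2 + f))*f = f*t + f²*(-2 + f))
-k(-B(11, -6), -256) = -(-256)*(-(-1)*(-6) - 256*(-2 - 256)) = -(-256)*(-1*6 - 256*(-258)) = -(-256)*(-6 + 66048) = -(-256)*66042 = -1*(-16906752) = 16906752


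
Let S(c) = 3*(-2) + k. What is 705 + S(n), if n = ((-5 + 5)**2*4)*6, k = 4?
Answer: 703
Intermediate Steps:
n = 0 (n = (0**2*4)*6 = (0*4)*6 = 0*6 = 0)
S(c) = -2 (S(c) = 3*(-2) + 4 = -6 + 4 = -2)
705 + S(n) = 705 - 2 = 703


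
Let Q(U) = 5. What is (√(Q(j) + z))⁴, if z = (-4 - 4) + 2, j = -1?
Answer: 1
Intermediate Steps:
z = -6 (z = -8 + 2 = -6)
(√(Q(j) + z))⁴ = (√(5 - 6))⁴ = (√(-1))⁴ = I⁴ = 1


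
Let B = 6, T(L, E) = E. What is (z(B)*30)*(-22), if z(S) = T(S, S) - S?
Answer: 0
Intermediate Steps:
z(S) = 0 (z(S) = S - S = 0)
(z(B)*30)*(-22) = (0*30)*(-22) = 0*(-22) = 0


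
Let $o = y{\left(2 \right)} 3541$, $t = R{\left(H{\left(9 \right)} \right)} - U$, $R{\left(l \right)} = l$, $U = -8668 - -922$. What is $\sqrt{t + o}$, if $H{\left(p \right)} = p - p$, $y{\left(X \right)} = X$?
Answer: $2 \sqrt{3707} \approx 121.77$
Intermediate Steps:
$H{\left(p \right)} = 0$
$U = -7746$ ($U = -8668 + 922 = -7746$)
$t = 7746$ ($t = 0 - -7746 = 0 + 7746 = 7746$)
$o = 7082$ ($o = 2 \cdot 3541 = 7082$)
$\sqrt{t + o} = \sqrt{7746 + 7082} = \sqrt{14828} = 2 \sqrt{3707}$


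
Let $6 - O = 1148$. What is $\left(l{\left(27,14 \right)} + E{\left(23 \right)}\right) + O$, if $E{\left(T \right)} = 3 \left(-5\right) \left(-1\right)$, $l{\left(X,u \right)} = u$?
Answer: $-1113$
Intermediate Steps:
$O = -1142$ ($O = 6 - 1148 = -1142$)
$E{\left(T \right)} = 15$ ($E{\left(T \right)} = \left(-15\right) \left(-1\right) = 15$)
$\left(l{\left(27,14 \right)} + E{\left(23 \right)}\right) + O = \left(14 + 15\right) - 1142 = 29 - 1142 = -1113$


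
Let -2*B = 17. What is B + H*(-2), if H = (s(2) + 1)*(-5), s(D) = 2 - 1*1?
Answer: 23/2 ≈ 11.500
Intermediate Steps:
B = -17/2 (B = -1/2*17 = -17/2 ≈ -8.5000)
s(D) = 1 (s(D) = 2 - 1 = 1)
H = -10 (H = (1 + 1)*(-5) = 2*(-5) = -10)
B + H*(-2) = -17/2 - 10*(-2) = -17/2 + 20 = 23/2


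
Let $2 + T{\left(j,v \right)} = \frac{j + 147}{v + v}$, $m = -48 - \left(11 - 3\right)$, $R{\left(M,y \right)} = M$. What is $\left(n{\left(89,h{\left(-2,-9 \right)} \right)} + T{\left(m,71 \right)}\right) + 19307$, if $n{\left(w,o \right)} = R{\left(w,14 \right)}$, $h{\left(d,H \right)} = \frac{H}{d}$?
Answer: $\frac{2754039}{142} \approx 19395.0$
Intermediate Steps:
$n{\left(w,o \right)} = w$
$m = -56$ ($m = -48 - \left(11 - 3\right) = -48 - 8 = -56$)
$T{\left(j,v \right)} = -2 + \frac{147 + j}{2 v}$ ($T{\left(j,v \right)} = -2 + \frac{j + 147}{v + v} = -2 + \frac{147 + j}{2 v}$)
$\left(n{\left(89,h{\left(-2,-9 \right)} \right)} + T{\left(m,71 \right)}\right) + 19307 = \left(89 + \frac{147 - 56 - 284}{2 \cdot 71}\right) + 19307 = \left(89 + \frac{1}{2} \cdot \frac{1}{71} \left(147 - 56 - 284\right)\right) + 19307 = \left(89 + \frac{1}{2} \cdot \frac{1}{71} \left(-193\right)\right) + 19307 = \left(89 - \frac{193}{142}\right) + 19307 = \frac{12445}{142} + 19307 = \frac{2754039}{142}$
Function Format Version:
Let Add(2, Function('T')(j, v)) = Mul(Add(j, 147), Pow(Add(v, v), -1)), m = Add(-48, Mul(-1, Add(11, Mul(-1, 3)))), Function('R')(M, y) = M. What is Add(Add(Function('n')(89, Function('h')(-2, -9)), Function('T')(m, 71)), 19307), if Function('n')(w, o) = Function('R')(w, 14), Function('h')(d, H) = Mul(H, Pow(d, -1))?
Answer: Rational(2754039, 142) ≈ 19395.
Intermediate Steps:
Function('n')(w, o) = w
m = -56 (m = Add(-48, Mul(-1, Add(11, -3))) = Add(-48, Mul(-1, 8)) = Add(-48, -8) = -56)
Function('T')(j, v) = Add(-2, Mul(Rational(1, 2), Pow(v, -1), Add(147, j))) (Function('T')(j, v) = Add(-2, Mul(Add(j, 147), Pow(Add(v, v), -1))) = Add(-2, Mul(Add(147, j), Pow(Mul(2, v), -1))) = Add(-2, Mul(Add(147, j), Mul(Rational(1, 2), Pow(v, -1)))) = Add(-2, Mul(Rational(1, 2), Pow(v, -1), Add(147, j))))
Add(Add(Function('n')(89, Function('h')(-2, -9)), Function('T')(m, 71)), 19307) = Add(Add(89, Mul(Rational(1, 2), Pow(71, -1), Add(147, -56, Mul(-4, 71)))), 19307) = Add(Add(89, Mul(Rational(1, 2), Rational(1, 71), Add(147, -56, -284))), 19307) = Add(Add(89, Mul(Rational(1, 2), Rational(1, 71), -193)), 19307) = Add(Add(89, Rational(-193, 142)), 19307) = Add(Rational(12445, 142), 19307) = Rational(2754039, 142)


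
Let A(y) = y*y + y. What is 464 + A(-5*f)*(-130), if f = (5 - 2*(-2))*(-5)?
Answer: -6610036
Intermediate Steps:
f = -45 (f = (5 + 4)*(-5) = 9*(-5) = -45)
A(y) = y + y² (A(y) = y² + y = y + y²)
464 + A(-5*f)*(-130) = 464 + ((-5*(-45))*(1 - 5*(-45)))*(-130) = 464 + (225*(1 + 225))*(-130) = 464 + (225*226)*(-130) = 464 + 50850*(-130) = 464 - 6610500 = -6610036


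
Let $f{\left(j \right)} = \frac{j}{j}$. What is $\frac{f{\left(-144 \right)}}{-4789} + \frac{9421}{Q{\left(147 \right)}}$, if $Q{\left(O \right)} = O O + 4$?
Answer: $\frac{45095556}{103504657} \approx 0.43569$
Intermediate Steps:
$f{\left(j \right)} = 1$
$Q{\left(O \right)} = 4 + O^{2}$ ($Q{\left(O \right)} = O^{2} + 4 = 4 + O^{2}$)
$\frac{f{\left(-144 \right)}}{-4789} + \frac{9421}{Q{\left(147 \right)}} = 1 \frac{1}{-4789} + \frac{9421}{4 + 147^{2}} = 1 \left(- \frac{1}{4789}\right) + \frac{9421}{4 + 21609} = - \frac{1}{4789} + \frac{9421}{21613} = \frac{45095556}{103504657}$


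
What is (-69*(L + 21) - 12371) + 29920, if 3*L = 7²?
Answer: 14973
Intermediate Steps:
L = 49/3 (L = (⅓)*7² = (⅓)*49 = 49/3 ≈ 16.333)
(-69*(L + 21) - 12371) + 29920 = (-69*(49/3 + 21) - 12371) + 29920 = (-69*112/3 - 12371) + 29920 = (-2576 - 12371) + 29920 = -14947 + 29920 = 14973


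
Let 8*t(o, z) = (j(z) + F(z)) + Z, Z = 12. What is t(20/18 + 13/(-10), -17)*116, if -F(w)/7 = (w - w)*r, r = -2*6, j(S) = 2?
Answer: 203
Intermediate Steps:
r = -12
F(w) = 0 (F(w) = -7*(w - w)*(-12) = -0*(-12) = -7*0 = 0)
t(o, z) = 7/4 (t(o, z) = ((2 + 0) + 12)/8 = (2 + 12)/8 = (⅛)*14 = 7/4)
t(20/18 + 13/(-10), -17)*116 = (7/4)*116 = 203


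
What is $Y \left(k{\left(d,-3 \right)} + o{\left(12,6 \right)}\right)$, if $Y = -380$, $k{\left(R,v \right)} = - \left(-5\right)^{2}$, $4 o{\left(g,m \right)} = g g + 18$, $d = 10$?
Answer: $-5890$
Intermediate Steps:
$o{\left(g,m \right)} = \frac{9}{2} + \frac{g^{2}}{4}$ ($o{\left(g,m \right)} = \frac{g g + 18}{4} = \frac{g^{2} + 18}{4} = \frac{18 + g^{2}}{4} = \frac{9}{2} + \frac{g^{2}}{4}$)
$k{\left(R,v \right)} = -25$ ($k{\left(R,v \right)} = \left(-1\right) 25 = -25$)
$Y \left(k{\left(d,-3 \right)} + o{\left(12,6 \right)}\right) = - 380 \left(-25 + \left(\frac{9}{2} + \frac{12^{2}}{4}\right)\right) = - 380 \left(-25 + \left(\frac{9}{2} + \frac{1}{4} \cdot 144\right)\right) = - 380 \left(-25 + \left(\frac{9}{2} + 36\right)\right) = - 380 \left(-25 + \frac{81}{2}\right) = \left(-380\right) \frac{31}{2} = -5890$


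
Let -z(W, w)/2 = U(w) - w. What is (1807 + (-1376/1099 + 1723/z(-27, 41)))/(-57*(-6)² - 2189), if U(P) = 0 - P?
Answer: -327354365/764380876 ≈ -0.42826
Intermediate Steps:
U(P) = -P
z(W, w) = 4*w (z(W, w) = -2*(-w - w) = -(-4)*w = 4*w)
(1807 + (-1376/1099 + 1723/z(-27, 41)))/(-57*(-6)² - 2189) = (1807 + (-1376/1099 + 1723/((4*41))))/(-57*(-6)² - 2189) = (1807 + (-1376*1/1099 + 1723/164))/(-57*36 - 2189) = (1807 + (-1376/1099 + 1723*(1/164)))/(-2052 - 2189) = (1807 + (-1376/1099 + 1723/164))/(-4241) = (1807 + 1667913/180236)*(-1/4241) = (327354365/180236)*(-1/4241) = -327354365/764380876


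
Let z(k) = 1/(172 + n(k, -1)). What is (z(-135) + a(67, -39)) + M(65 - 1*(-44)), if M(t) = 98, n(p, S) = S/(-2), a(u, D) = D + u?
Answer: 43472/345 ≈ 126.01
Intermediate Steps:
n(p, S) = -S/2 (n(p, S) = S*(-1/2) = -S/2)
z(k) = 2/345 (z(k) = 1/(172 - 1/2*(-1)) = 1/(172 + 1/2) = 1/(345/2) = 2/345)
(z(-135) + a(67, -39)) + M(65 - 1*(-44)) = (2/345 + (-39 + 67)) + 98 = (2/345 + 28) + 98 = 9662/345 + 98 = 43472/345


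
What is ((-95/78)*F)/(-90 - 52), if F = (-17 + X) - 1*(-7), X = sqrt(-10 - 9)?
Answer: -475/5538 + 95*I*sqrt(19)/11076 ≈ -0.085771 + 0.037387*I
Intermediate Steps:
X = I*sqrt(19) (X = sqrt(-19) = I*sqrt(19) ≈ 4.3589*I)
F = -10 + I*sqrt(19) (F = (-17 + I*sqrt(19)) - 1*(-7) = (-17 + I*sqrt(19)) + 7 = -10 + I*sqrt(19) ≈ -10.0 + 4.3589*I)
((-95/78)*F)/(-90 - 52) = ((-95/78)*(-10 + I*sqrt(19)))/(-90 - 52) = ((-95*1/78)*(-10 + I*sqrt(19)))/(-142) = -95*(-10 + I*sqrt(19))/78*(-1/142) = (475/39 - 95*I*sqrt(19)/78)*(-1/142) = -475/5538 + 95*I*sqrt(19)/11076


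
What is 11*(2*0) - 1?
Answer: -1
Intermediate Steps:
11*(2*0) - 1 = 11*0 - 1 = 0 - 1 = -1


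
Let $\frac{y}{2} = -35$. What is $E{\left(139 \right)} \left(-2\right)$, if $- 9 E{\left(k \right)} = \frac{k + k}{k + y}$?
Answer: $\frac{556}{621} \approx 0.89533$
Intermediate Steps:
$y = -70$ ($y = 2 \left(-35\right) = -70$)
$E{\left(k \right)} = - \frac{2 k}{9 \left(-70 + k\right)}$ ($E{\left(k \right)} = - \frac{\left(k + k\right) \frac{1}{k - 70}}{9} = - \frac{2 k \frac{1}{-70 + k}}{9} = - \frac{2 k}{9 \left(-70 + k\right)}$)
$E{\left(139 \right)} \left(-2\right) = \left(-2\right) 139 \frac{1}{-630 + 9 \cdot 139} \left(-2\right) = \left(-2\right) 139 \frac{1}{-630 + 1251} \left(-2\right) = \left(-2\right) 139 \cdot \frac{1}{621} \left(-2\right) = \left(- \frac{278}{621}\right) \left(-2\right) = \frac{556}{621}$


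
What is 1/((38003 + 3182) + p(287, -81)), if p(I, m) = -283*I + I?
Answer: -1/39749 ≈ -2.5158e-5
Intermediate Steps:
p(I, m) = -282*I
1/((38003 + 3182) + p(287, -81)) = 1/((38003 + 3182) - 282*287) = 1/(41185 - 80934) = 1/(-39749) = -1/39749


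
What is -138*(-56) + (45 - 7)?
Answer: 7766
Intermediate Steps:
-138*(-56) + (45 - 7) = 7728 + 38 = 7766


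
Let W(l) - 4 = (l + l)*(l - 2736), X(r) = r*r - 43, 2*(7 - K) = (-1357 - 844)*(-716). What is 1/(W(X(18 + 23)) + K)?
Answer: -1/4384995 ≈ -2.2805e-7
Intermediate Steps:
K = -787951 (K = 7 - (-1357 - 844)*(-716)/2 = 7 - (-2201)*(-716)/2 = 7 - ½*1575916 = 7 - 787958 = -787951)
X(r) = -43 + r² (X(r) = r² - 43 = -43 + r²)
W(l) = 4 + 2*l*(-2736 + l) (W(l) = 4 + (l + l)*(l - 2736) = 4 + (2*l)*(-2736 + l) = 4 + 2*l*(-2736 + l))
1/(W(X(18 + 23)) + K) = 1/((4 - 5472*(-43 + (18 + 23)²) + 2*(-43 + (18 + 23)²)²) - 787951) = 1/((4 - 5472*(-43 + 41²) + 2*(-43 + 41²)²) - 787951) = 1/((4 - 5472*(-43 + 1681) + 2*(-43 + 1681)²) - 787951) = 1/((4 - 5472*1638 + 2*1638²) - 787951) = 1/((4 - 8963136 + 2*2683044) - 787951) = 1/((4 - 8963136 + 5366088) - 787951) = 1/(-3597044 - 787951) = 1/(-4384995) = -1/4384995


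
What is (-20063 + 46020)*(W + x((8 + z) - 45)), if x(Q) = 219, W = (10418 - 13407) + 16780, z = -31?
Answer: 363657570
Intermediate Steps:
W = 13791 (W = -2989 + 16780 = 13791)
(-20063 + 46020)*(W + x((8 + z) - 45)) = (-20063 + 46020)*(13791 + 219) = 25957*14010 = 363657570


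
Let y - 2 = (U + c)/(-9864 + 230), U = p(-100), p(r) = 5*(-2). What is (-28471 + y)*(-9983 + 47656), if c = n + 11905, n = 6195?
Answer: -5166634124714/4817 ≈ -1.0726e+9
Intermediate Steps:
p(r) = -10
U = -10
c = 18100 (c = 6195 + 11905 = 18100)
y = 589/4817 (y = 2 + (-10 + 18100)/(-9864 + 230) = 2 + 18090/(-9634) = 2 + 18090*(-1/9634) = 2 - 9045/4817 = 589/4817 ≈ 0.12228)
(-28471 + y)*(-9983 + 47656) = (-28471 + 589/4817)*(-9983 + 47656) = -137144218/4817*37673 = -5166634124714/4817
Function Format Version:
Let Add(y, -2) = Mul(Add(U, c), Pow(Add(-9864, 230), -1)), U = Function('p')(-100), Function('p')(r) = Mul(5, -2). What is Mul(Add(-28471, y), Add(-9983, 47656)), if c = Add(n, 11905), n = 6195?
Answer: Rational(-5166634124714, 4817) ≈ -1.0726e+9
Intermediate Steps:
Function('p')(r) = -10
U = -10
c = 18100 (c = Add(6195, 11905) = 18100)
y = Rational(589, 4817) (y = Add(2, Mul(Add(-10, 18100), Pow(Add(-9864, 230), -1))) = Add(2, Mul(18090, Pow(-9634, -1))) = Add(2, Mul(18090, Rational(-1, 9634))) = Add(2, Rational(-9045, 4817)) = Rational(589, 4817) ≈ 0.12228)
Mul(Add(-28471, y), Add(-9983, 47656)) = Mul(Add(-28471, Rational(589, 4817)), Add(-9983, 47656)) = Mul(Rational(-137144218, 4817), 37673) = Rational(-5166634124714, 4817)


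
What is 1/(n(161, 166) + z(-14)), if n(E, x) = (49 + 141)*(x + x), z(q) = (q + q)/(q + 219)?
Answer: 205/12931372 ≈ 1.5853e-5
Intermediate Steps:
z(q) = 2*q/(219 + q) (z(q) = (2*q)/(219 + q) = 2*q/(219 + q))
n(E, x) = 380*x (n(E, x) = 190*(2*x) = 380*x)
1/(n(161, 166) + z(-14)) = 1/(380*166 + 2*(-14)/(219 - 14)) = 1/(63080 + 2*(-14)/205) = 1/(63080 + 2*(-14)*(1/205)) = 1/(63080 - 28/205) = 1/(12931372/205) = 205/12931372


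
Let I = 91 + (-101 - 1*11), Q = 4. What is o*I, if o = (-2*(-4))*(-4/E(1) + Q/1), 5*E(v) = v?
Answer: 2688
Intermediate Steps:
E(v) = v/5
I = -21 (I = 91 + (-101 - 11) = 91 - 112 = -21)
o = -128 (o = (-2*(-4))*(-4/((⅕)*1) + 4/1) = 8*(-4/⅕ + 4*1) = 8*(-4*5 + 4) = 8*(-20 + 4) = 8*(-16) = -128)
o*I = -128*(-21) = 2688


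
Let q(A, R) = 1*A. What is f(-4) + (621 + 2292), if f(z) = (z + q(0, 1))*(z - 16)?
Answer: 2993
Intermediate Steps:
q(A, R) = A
f(z) = z*(-16 + z) (f(z) = (z + 0)*(z - 16) = z*(-16 + z))
f(-4) + (621 + 2292) = -4*(-16 - 4) + (621 + 2292) = -4*(-20) + 2913 = 80 + 2913 = 2993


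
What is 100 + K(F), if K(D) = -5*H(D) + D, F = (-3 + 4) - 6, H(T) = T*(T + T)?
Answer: -155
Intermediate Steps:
H(T) = 2*T**2 (H(T) = T*(2*T) = 2*T**2)
F = -5 (F = 1 - 6 = -5)
K(D) = D - 10*D**2 (K(D) = -10*D**2 + D = D - 10*D**2)
100 + K(F) = 100 - 5*(1 - 10*(-5)) = 100 - 5*(1 + 50) = 100 - 5*51 = 100 - 255 = -155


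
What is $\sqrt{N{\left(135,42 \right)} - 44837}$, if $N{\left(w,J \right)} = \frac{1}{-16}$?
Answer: $\frac{i \sqrt{717393}}{4} \approx 211.75 i$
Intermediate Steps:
$N{\left(w,J \right)} = - \frac{1}{16}$
$\sqrt{N{\left(135,42 \right)} - 44837} = \sqrt{- \frac{1}{16} - 44837} = \sqrt{- \frac{717393}{16}} = \frac{i \sqrt{717393}}{4}$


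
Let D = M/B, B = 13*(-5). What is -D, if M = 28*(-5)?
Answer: -28/13 ≈ -2.1538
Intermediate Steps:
M = -140
B = -65
D = 28/13 (D = -140/(-65) = -140*(-1/65) = 28/13 ≈ 2.1538)
-D = -1*28/13 = -28/13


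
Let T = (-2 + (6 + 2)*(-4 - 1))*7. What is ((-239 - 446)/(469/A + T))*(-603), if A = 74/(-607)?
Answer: -30566070/306439 ≈ -99.746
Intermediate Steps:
A = -74/607 (A = 74*(-1/607) = -74/607 ≈ -0.12191)
T = -294 (T = (-2 + 8*(-5))*7 = (-2 - 40)*7 = -42*7 = -294)
((-239 - 446)/(469/A + T))*(-603) = ((-239 - 446)/(469/(-74/607) - 294))*(-603) = -685/(469*(-607/74) - 294)*(-603) = -685/(-284683/74 - 294)*(-603) = -685/(-306439/74)*(-603) = -685*(-74/306439)*(-603) = (50690/306439)*(-603) = -30566070/306439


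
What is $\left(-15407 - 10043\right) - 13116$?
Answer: $-38566$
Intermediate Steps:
$\left(-15407 - 10043\right) - 13116 = -25450 - 13116 = -38566$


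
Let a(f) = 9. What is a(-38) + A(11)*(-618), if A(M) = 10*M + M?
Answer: -74769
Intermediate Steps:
A(M) = 11*M
a(-38) + A(11)*(-618) = 9 + (11*11)*(-618) = 9 + 121*(-618) = 9 - 74778 = -74769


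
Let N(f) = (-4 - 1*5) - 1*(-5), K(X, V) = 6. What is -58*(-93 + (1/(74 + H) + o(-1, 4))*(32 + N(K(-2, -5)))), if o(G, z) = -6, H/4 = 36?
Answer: 1649230/109 ≈ 15131.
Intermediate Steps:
H = 144 (H = 4*36 = 144)
N(f) = -4 (N(f) = (-4 - 5) + 5 = -9 + 5 = -4)
-58*(-93 + (1/(74 + H) + o(-1, 4))*(32 + N(K(-2, -5)))) = -58*(-93 + (1/(74 + 144) - 6)*(32 - 4)) = -58*(-93 + (1/218 - 6)*28) = -58*(-93 - 1307/218*28) = -58*(-93 - 18298/109) = -58*(-28435/109) = 1649230/109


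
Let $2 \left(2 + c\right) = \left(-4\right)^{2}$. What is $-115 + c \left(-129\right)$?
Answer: $-889$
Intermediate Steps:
$c = 6$ ($c = -2 + \frac{\left(-4\right)^{2}}{2} = -2 + \frac{1}{2} \cdot 16 = -2 + 8 = 6$)
$-115 + c \left(-129\right) = -115 + 6 \left(-129\right) = -115 - 774 = -889$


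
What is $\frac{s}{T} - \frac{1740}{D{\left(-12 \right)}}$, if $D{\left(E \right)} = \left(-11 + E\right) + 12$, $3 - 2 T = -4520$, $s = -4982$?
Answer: $\frac{7760416}{49753} \approx 155.98$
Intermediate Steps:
$T = \frac{4523}{2}$ ($T = \frac{3}{2} - -2260 = \frac{3}{2} + 2260 = \frac{4523}{2} \approx 2261.5$)
$D{\left(E \right)} = 1 + E$
$\frac{s}{T} - \frac{1740}{D{\left(-12 \right)}} = - \frac{4982}{\frac{4523}{2}} - \frac{1740}{1 - 12} = \left(-4982\right) \frac{2}{4523} - \frac{1740}{-11} = - \frac{9964}{4523} - - \frac{1740}{11} = - \frac{9964}{4523} + \frac{1740}{11} = \frac{7760416}{49753}$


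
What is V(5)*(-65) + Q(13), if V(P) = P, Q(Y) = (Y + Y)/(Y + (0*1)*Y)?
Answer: -323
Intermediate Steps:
Q(Y) = 2 (Q(Y) = (2*Y)/(Y + 0*Y) = (2*Y)/(Y + 0) = (2*Y)/Y = 2)
V(5)*(-65) + Q(13) = 5*(-65) + 2 = -325 + 2 = -323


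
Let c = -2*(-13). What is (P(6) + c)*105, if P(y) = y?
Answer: 3360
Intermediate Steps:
c = 26
(P(6) + c)*105 = (6 + 26)*105 = 32*105 = 3360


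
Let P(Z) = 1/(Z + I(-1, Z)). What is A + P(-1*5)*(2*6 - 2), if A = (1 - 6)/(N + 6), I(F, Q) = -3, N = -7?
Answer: 15/4 ≈ 3.7500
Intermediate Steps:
A = 5 (A = (1 - 6)/(-7 + 6) = -5/(-1) = -5*(-1) = 5)
P(Z) = 1/(-3 + Z) (P(Z) = 1/(Z - 3) = 1/(-3 + Z))
A + P(-1*5)*(2*6 - 2) = 5 + (2*6 - 2)/(-3 - 1*5) = 5 + (12 - 2)/(-3 - 5) = 5 + 10/(-8) = 5 - ⅛*10 = 5 - 5/4 = 15/4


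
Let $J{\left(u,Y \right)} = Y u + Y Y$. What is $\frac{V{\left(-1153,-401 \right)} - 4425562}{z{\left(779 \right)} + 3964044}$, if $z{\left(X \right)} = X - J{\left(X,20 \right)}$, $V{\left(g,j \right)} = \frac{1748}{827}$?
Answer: $- \frac{1219979342}{1088564387} \approx -1.1207$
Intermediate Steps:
$V{\left(g,j \right)} = \frac{1748}{827}$ ($V{\left(g,j \right)} = 1748 \cdot \frac{1}{827} = \frac{1748}{827}$)
$J{\left(u,Y \right)} = Y^{2} + Y u$ ($J{\left(u,Y \right)} = Y u + Y^{2} = Y^{2} + Y u$)
$z{\left(X \right)} = -400 - 19 X$ ($z{\left(X \right)} = X - 20 \left(20 + X\right) = X - \left(400 + 20 X\right) = -400 - 19 X$)
$\frac{V{\left(-1153,-401 \right)} - 4425562}{z{\left(779 \right)} + 3964044} = \frac{\frac{1748}{827} - 4425562}{\left(-400 - 14801\right) + 3964044} = - \frac{3659938026}{827 \left(\left(-400 - 14801\right) + 3964044\right)} = - \frac{3659938026}{827 \left(-15201 + 3964044\right)} = - \frac{3659938026}{827 \cdot 3948843} = \left(- \frac{3659938026}{827}\right) \frac{1}{3948843} = - \frac{1219979342}{1088564387}$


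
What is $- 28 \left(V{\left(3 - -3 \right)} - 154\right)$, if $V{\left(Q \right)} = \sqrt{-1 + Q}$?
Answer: $4312 - 28 \sqrt{5} \approx 4249.4$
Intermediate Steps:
$- 28 \left(V{\left(3 - -3 \right)} - 154\right) = - 28 \left(\sqrt{-1 + \left(3 - -3\right)} - 154\right) = - 28 \left(\sqrt{-1 + \left(3 + 3\right)} - 154\right) = - 28 \left(\sqrt{-1 + 6} - 154\right) = - 28 \left(\sqrt{5} - 154\right) = - 28 \left(-154 + \sqrt{5}\right) = 4312 - 28 \sqrt{5}$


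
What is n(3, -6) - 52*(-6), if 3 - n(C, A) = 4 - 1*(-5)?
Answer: 306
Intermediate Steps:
n(C, A) = -6 (n(C, A) = 3 - (4 - 1*(-5)) = 3 - (4 + 5) = 3 - 1*9 = 3 - 9 = -6)
n(3, -6) - 52*(-6) = -6 - 52*(-6) = -6 + 312 = 306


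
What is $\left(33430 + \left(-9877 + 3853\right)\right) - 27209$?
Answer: $197$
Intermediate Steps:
$\left(33430 + \left(-9877 + 3853\right)\right) - 27209 = \left(33430 - 6024\right) - 27209 = 27406 - 27209 = 197$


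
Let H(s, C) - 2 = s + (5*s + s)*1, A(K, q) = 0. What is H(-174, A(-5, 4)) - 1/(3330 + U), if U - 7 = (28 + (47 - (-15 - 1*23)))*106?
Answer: -18623041/15315 ≈ -1216.0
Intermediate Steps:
H(s, C) = 2 + 7*s (H(s, C) = 2 + (s + (5*s + s)*1) = 2 + (s + (6*s)*1) = 2 + (s + 6*s) = 2 + 7*s)
U = 11985 (U = 7 + (28 + (47 - (-15 - 1*23)))*106 = 7 + (28 + (47 - (-15 - 23)))*106 = 7 + (28 + (47 - 1*(-38)))*106 = 7 + (28 + (47 + 38))*106 = 7 + (28 + 85)*106 = 7 + 113*106 = 7 + 11978 = 11985)
H(-174, A(-5, 4)) - 1/(3330 + U) = (2 + 7*(-174)) - 1/(3330 + 11985) = (2 - 1218) - 1/15315 = -1216 - 1*1/15315 = -1216 - 1/15315 = -18623041/15315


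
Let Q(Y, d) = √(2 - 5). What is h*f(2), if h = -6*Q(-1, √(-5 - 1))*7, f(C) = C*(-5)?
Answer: 420*I*√3 ≈ 727.46*I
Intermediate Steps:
f(C) = -5*C
Q(Y, d) = I*√3 (Q(Y, d) = √(-3) = I*√3)
h = -42*I*√3 (h = -6*I*√3*7 = -42*I*√3 ≈ -72.746*I)
h*f(2) = (-42*I*√3)*(-5*2) = -42*I*√3*(-10) = 420*I*√3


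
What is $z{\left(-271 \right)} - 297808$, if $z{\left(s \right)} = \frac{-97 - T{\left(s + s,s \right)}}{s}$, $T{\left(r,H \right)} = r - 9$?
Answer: $- \frac{80706422}{271} \approx -2.9781 \cdot 10^{5}$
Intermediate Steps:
$T{\left(r,H \right)} = -9 + r$
$z{\left(s \right)} = \frac{-88 - 2 s}{s}$ ($z{\left(s \right)} = \frac{-97 - \left(-9 + \left(s + s\right)\right)}{s} = \frac{-97 - \left(-9 + 2 s\right)}{s} = \frac{-88 - 2 s}{s}$)
$z{\left(-271 \right)} - 297808 = \left(-2 - \frac{88}{-271}\right) - 297808 = \left(-2 - - \frac{88}{271}\right) - 297808 = \left(-2 + \frac{88}{271}\right) - 297808 = - \frac{454}{271} - 297808 = - \frac{80706422}{271}$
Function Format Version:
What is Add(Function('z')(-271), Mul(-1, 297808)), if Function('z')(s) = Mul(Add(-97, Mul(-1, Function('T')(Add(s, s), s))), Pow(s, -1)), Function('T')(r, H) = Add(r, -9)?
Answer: Rational(-80706422, 271) ≈ -2.9781e+5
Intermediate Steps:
Function('T')(r, H) = Add(-9, r)
Function('z')(s) = Mul(Pow(s, -1), Add(-88, Mul(-2, s))) (Function('z')(s) = Mul(Add(-97, Mul(-1, Add(-9, Add(s, s)))), Pow(s, -1)) = Mul(Add(-97, Mul(-1, Add(-9, Mul(2, s)))), Pow(s, -1)) = Mul(Add(-97, Add(9, Mul(-2, s))), Pow(s, -1)) = Mul(Add(-88, Mul(-2, s)), Pow(s, -1)) = Mul(Pow(s, -1), Add(-88, Mul(-2, s))))
Add(Function('z')(-271), Mul(-1, 297808)) = Add(Add(-2, Mul(-88, Pow(-271, -1))), Mul(-1, 297808)) = Add(Add(-2, Mul(-88, Rational(-1, 271))), -297808) = Add(Add(-2, Rational(88, 271)), -297808) = Add(Rational(-454, 271), -297808) = Rational(-80706422, 271)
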